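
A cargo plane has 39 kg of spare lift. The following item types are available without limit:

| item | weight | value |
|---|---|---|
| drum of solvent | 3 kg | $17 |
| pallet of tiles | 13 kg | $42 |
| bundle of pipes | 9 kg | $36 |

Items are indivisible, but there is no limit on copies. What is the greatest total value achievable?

$221

Best value-per-unit is drum of solvent at 17/3, and filling with it alone uses weight 13×3=39. No mix of the others beats 13×17 = 221.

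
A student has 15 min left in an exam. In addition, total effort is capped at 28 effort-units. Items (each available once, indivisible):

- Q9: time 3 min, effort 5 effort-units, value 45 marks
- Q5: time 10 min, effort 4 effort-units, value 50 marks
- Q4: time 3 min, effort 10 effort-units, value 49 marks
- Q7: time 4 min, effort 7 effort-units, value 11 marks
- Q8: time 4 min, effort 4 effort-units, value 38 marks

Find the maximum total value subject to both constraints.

143 marks

Feasible sets respecting both limits:
- Q9+Q4+Q7+Q8: time 14, effort 26, value 143
- Q9+Q4+Q8: time 10, effort 19, value 132
- Q9+Q4+Q7: time 10, effort 22, value 105
Best: 143 marks.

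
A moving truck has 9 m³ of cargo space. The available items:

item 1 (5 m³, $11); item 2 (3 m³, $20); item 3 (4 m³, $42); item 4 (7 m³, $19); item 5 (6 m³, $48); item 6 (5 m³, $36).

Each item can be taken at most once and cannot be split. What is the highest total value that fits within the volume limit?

$78

This is a 0/1 knapsack; check combinations near the capacity.
- item 3+item 6: volume 4+5=9, value 42+36=78
- item 2+item 5: volume 3+6=9, value 20+48=68
- item 2+item 3: volume 3+4=7, value 20+42=62
- item 2+item 6: volume 3+5=8, value 20+36=56
- item 1+item 3: volume 5+4=9, value 11+42=53
Best: $78.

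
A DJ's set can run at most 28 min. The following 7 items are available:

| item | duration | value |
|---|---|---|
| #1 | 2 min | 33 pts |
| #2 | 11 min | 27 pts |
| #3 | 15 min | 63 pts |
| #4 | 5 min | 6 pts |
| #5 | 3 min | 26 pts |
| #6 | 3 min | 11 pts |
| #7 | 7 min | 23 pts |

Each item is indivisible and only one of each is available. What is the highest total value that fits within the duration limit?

145 pts

This is a 0/1 knapsack; check combinations near the capacity.
- #1+#3+#5+#7: duration 2+15+3+7=27, value 33+63+26+23=145
- #1+#3+#4+#5+#6: duration 2+15+5+3+3=28, value 33+63+6+26+11=139
- #1+#3+#5+#6: duration 2+15+3+3=23, value 33+63+26+11=133
- #1+#3+#6+#7: duration 2+15+3+7=27, value 33+63+11+23=130
- #1+#3+#4+#5: duration 2+15+5+3=25, value 33+63+6+26=128
Best: 145 pts.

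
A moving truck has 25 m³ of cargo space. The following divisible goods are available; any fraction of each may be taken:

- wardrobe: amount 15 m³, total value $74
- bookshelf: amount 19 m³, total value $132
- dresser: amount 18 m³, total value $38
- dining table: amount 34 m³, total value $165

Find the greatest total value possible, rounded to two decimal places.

Take in order of value per unit:
- bookshelf (132/19 per unit): all 19 → value 132, running total 132.00
- wardrobe (74/15 per unit): 6 of 15 → value 6×74/15 = 29.6000, running total 161.60
Total 161.60.

161.60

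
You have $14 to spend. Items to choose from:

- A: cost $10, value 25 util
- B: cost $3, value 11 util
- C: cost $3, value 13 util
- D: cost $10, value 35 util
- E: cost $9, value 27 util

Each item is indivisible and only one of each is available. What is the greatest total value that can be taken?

Check high-value combinations within $14:
- C+D: cost 3+10=13, value 13+35=48
- B+D: cost 3+10=13, value 11+35=46
- C+E: cost 3+9=12, value 13+27=40
Best: 48 util.

48 util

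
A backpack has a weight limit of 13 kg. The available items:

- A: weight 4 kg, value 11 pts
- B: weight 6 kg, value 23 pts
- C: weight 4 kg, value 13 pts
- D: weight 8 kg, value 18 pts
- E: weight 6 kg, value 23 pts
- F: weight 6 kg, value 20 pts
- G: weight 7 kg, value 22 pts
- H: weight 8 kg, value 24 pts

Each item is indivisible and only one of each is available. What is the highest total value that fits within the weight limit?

46 pts

Check high-value combinations within 13 kg:
- B+E: weight 6+6=12, value 23+23=46
- B+G: weight 6+7=13, value 23+22=45
- E+G: weight 6+7=13, value 23+22=45
- B+F: weight 6+6=12, value 23+20=43
Best: 46 pts.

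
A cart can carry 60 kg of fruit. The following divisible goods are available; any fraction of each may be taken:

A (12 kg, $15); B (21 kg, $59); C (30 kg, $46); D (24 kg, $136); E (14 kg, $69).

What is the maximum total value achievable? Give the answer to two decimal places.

265.53

Take in order of value per unit:
- D (136/24 per unit): all 24 → value 136, running total 136.00
- E (69/14 per unit): all 14 → value 69, running total 205.00
- B (59/21 per unit): all 21 → value 59, running total 264.00
- C (46/30 per unit): 1 of 30 → value 1×46/30 = 1.5333, running total 265.53
Total 265.53.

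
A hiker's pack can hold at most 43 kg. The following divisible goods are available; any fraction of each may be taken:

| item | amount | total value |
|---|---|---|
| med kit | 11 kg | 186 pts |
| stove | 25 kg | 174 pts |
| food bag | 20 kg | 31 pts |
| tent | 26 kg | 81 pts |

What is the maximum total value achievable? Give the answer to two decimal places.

Take in order of value per unit:
- med kit (186/11 per unit): all 11 → value 186, running total 186.00
- stove (174/25 per unit): all 25 → value 174, running total 360.00
- tent (81/26 per unit): 7 of 26 → value 7×81/26 = 21.8077, running total 381.81
Total 381.81.

381.81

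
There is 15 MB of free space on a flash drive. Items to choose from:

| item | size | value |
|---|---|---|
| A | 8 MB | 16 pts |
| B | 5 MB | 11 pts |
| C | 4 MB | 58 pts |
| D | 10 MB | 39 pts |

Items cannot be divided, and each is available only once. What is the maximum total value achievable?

Check high-value combinations within 15 MB:
- C+D: size 4+10=14, value 58+39=97
- A+C: size 8+4=12, value 16+58=74
- B+C: size 5+4=9, value 11+58=69
- C: size 4, value 58
Best: 97 pts.

97 pts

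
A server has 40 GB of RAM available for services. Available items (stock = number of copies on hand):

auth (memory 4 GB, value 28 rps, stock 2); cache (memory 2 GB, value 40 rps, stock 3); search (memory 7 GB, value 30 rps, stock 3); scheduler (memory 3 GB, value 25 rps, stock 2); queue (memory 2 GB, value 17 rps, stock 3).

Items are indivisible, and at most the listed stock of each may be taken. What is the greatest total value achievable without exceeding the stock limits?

Best selections within memory 40 and stock limits:
- 2×auth + 3×cache + 2×search + 2×scheduler + 3×queue: memory 40, value 337
- 2×auth + 3×cache + 2×search + 2×scheduler + 2×queue: memory 38, value 320
- 1×auth + 3×cache + 3×search + 1×scheduler + 3×queue: memory 40, value 314
Best: 337 rps.

337 rps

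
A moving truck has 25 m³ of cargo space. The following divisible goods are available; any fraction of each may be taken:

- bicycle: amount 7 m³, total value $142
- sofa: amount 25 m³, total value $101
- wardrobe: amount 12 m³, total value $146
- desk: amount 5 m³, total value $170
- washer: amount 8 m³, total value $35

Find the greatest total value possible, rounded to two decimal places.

462.38

Take in order of value per unit:
- desk (170/5 per unit): all 5 → value 170, running total 170.00
- bicycle (142/7 per unit): all 7 → value 142, running total 312.00
- wardrobe (146/12 per unit): all 12 → value 146, running total 458.00
- washer (35/8 per unit): 1 of 8 → value 1×35/8 = 4.3750, running total 462.38
Total 462.38.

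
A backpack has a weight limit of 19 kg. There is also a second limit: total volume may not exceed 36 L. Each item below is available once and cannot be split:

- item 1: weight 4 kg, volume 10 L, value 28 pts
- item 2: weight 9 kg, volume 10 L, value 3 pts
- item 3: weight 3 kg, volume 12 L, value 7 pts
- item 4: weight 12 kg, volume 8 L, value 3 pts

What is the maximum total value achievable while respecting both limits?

Feasible sets respecting both limits:
- item 1+item 2+item 3: weight 16, volume 32, value 38
- item 1+item 3+item 4: weight 19, volume 30, value 38
- item 1+item 3: weight 7, volume 22, value 35
Best: 38 pts.

38 pts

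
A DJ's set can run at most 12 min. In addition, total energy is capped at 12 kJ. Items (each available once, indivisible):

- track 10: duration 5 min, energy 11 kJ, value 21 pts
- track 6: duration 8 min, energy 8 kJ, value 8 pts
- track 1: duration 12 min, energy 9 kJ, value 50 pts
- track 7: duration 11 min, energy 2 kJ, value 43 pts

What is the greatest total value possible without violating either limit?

50 pts

Feasible sets respecting both limits:
- track 1: duration 12, energy 9, value 50
- track 7: duration 11, energy 2, value 43
- track 10: duration 5, energy 11, value 21
Best: 50 pts.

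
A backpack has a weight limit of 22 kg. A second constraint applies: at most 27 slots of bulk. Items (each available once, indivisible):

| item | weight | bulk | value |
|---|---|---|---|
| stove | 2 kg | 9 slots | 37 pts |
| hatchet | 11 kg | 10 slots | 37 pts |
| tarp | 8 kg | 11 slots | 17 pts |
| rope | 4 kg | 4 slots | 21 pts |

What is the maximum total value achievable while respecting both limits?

95 pts

Feasible sets respecting both limits:
- stove+hatchet+rope: weight 17, bulk 23, value 95
- stove+tarp+rope: weight 14, bulk 24, value 75
- stove+hatchet: weight 13, bulk 19, value 74
Best: 95 pts.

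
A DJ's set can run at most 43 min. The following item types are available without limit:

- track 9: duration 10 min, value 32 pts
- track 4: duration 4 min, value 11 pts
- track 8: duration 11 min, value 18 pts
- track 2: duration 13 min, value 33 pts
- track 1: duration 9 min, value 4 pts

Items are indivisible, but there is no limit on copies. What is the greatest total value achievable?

Best value-per-unit is track 9 at 32/10; filling with it alone gives 4×32 = 128.
Optimal mix: 3×track 9 + 3×track 4 → duration 42, value 129.

129 pts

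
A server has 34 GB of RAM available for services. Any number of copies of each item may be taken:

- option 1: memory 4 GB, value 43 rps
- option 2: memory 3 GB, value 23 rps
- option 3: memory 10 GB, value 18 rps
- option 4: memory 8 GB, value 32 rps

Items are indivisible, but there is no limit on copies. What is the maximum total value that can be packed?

Best value-per-unit is option 1 at 43/4; filling with it alone gives 8×43 = 344.
Optimal mix: 7×option 1 + 2×option 2 → memory 34, value 347.

347 rps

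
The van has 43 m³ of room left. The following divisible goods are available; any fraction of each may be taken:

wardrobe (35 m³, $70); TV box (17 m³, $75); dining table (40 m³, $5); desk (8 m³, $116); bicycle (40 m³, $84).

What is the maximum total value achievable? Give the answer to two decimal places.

Take in order of value per unit:
- desk (116/8 per unit): all 8 → value 116, running total 116.00
- TV box (75/17 per unit): all 17 → value 75, running total 191.00
- bicycle (84/40 per unit): 18 of 40 → value 18×84/40 = 37.8000, running total 228.80
Total 228.80.

228.80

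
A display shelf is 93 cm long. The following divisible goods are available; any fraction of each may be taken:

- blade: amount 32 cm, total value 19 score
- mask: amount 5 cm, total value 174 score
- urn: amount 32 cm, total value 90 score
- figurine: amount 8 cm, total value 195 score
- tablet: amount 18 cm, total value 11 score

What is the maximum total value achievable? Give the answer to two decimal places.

487.81

Take in order of value per unit:
- mask (174/5 per unit): all 5 → value 174, running total 174.00
- figurine (195/8 per unit): all 8 → value 195, running total 369.00
- urn (90/32 per unit): all 32 → value 90, running total 459.00
- tablet (11/18 per unit): all 18 → value 11, running total 470.00
- blade (19/32 per unit): 30 of 32 → value 30×19/32 = 17.8125, running total 487.81
Total 487.81.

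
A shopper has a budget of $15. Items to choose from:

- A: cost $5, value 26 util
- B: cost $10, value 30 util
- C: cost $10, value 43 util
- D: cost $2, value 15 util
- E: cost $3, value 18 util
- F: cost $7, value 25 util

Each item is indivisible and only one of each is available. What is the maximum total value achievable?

76 util

Check high-value combinations within $15:
- C+D+E: cost 10+2+3=15, value 43+15+18=76
- A+C: cost 5+10=15, value 26+43=69
- A+E+F: cost 5+3+7=15, value 26+18+25=69
- A+D+F: cost 5+2+7=14, value 26+15+25=66
- B+D+E: cost 10+2+3=15, value 30+15+18=63
Best: 76 util.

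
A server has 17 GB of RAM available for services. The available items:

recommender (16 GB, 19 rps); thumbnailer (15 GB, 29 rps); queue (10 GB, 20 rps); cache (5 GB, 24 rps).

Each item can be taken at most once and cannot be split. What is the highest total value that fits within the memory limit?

44 rps

Check high-value combinations within 17 GB:
- queue+cache: memory 10+5=15, value 20+24=44
- thumbnailer: memory 15, value 29
- cache: memory 5, value 24
- queue: memory 10, value 20
- recommender: memory 16, value 19
Best: 44 rps.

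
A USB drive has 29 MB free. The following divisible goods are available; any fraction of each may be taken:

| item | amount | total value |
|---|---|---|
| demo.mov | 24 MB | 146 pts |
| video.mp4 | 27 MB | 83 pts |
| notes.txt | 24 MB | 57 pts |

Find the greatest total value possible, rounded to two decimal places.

161.37

Take in order of value per unit:
- demo.mov (146/24 per unit): all 24 → value 146, running total 146.00
- video.mp4 (83/27 per unit): 5 of 27 → value 5×83/27 = 15.3704, running total 161.37
Total 161.37.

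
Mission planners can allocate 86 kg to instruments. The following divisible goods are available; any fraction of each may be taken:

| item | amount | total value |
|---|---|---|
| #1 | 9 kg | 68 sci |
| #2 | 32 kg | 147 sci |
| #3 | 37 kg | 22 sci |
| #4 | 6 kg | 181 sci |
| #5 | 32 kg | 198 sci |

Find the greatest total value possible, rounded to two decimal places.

598.16

Take in order of value per unit:
- #4 (181/6 per unit): all 6 → value 181, running total 181.00
- #1 (68/9 per unit): all 9 → value 68, running total 249.00
- #5 (198/32 per unit): all 32 → value 198, running total 447.00
- #2 (147/32 per unit): all 32 → value 147, running total 594.00
- #3 (22/37 per unit): 7 of 37 → value 7×22/37 = 4.1622, running total 598.16
Total 598.16.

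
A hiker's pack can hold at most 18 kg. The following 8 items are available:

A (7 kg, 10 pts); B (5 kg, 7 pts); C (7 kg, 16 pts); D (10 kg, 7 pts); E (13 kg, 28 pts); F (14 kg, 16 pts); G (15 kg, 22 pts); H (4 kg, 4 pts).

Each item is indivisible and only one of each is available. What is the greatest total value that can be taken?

Check high-value combinations within 18 kg:
- B+E: weight 5+13=18, value 7+28=35
- E+H: weight 13+4=17, value 28+4=32
- A+C+H: weight 7+7+4=18, value 10+16+4=30
- E: weight 13, value 28
- B+C+H: weight 5+7+4=16, value 7+16+4=27
Best: 35 pts.

35 pts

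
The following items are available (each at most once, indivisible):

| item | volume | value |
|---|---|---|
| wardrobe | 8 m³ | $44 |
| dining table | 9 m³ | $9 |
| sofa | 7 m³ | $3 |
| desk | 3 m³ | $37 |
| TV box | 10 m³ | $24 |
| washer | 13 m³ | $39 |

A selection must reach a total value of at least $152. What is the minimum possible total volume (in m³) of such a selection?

43

Subsets with value ≥ 152, sorted by total volume:
- wardrobe+dining table+desk+TV box+washer: volume 43, value 153
- wardrobe+dining table+sofa+desk+TV box+washer: volume 50, value 156
Minimum volume: 43 m³.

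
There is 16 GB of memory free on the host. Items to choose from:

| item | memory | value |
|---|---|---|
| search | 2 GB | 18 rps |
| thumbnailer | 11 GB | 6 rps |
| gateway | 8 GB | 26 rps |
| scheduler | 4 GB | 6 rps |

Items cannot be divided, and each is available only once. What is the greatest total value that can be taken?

50 rps

Check high-value combinations within 16 GB:
- search+gateway+scheduler: memory 2+8+4=14, value 18+26+6=50
- search+gateway: memory 2+8=10, value 18+26=44
- gateway+scheduler: memory 8+4=12, value 26+6=32
- gateway: memory 8, value 26
Best: 50 rps.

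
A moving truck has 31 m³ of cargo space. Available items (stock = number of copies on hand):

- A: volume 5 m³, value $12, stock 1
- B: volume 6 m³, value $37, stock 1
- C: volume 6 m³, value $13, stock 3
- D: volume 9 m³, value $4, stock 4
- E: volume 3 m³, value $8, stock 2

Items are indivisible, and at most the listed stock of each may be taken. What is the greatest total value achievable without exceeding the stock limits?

Best selections within volume 31 and stock limits:
- 1×B + 3×C + 2×E: volume 30, value 92
- 1×A + 1×B + 2×C + 2×E: volume 29, value 91
- 1×A + 1×B + 3×C: volume 29, value 88
Best: $92.

$92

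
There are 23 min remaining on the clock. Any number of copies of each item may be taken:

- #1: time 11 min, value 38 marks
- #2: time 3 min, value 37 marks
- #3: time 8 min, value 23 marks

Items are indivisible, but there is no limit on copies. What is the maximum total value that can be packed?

Best value-per-unit is #2 at 37/3, and filling with it alone uses time 7×3=21. No mix of the others beats 7×37 = 259.

259 marks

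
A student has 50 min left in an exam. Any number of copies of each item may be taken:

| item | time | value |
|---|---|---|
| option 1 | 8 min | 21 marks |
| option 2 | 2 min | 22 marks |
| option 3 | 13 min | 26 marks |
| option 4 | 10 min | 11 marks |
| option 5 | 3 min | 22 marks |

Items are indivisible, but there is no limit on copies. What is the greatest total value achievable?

Best value-per-unit is option 2 at 22/2, and filling with it alone uses time 25×2=50. No mix of the others beats 25×22 = 550.

550 marks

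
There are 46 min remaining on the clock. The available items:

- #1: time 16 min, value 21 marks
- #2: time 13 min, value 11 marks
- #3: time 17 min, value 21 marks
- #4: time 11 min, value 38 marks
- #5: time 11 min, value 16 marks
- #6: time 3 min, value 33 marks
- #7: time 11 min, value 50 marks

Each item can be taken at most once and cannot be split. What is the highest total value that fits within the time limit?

Check high-value combinations within 46 min:
- #1+#4+#6+#7: time 16+11+3+11=41, value 21+38+33+50=142
- #3+#4+#6+#7: time 17+11+3+11=42, value 21+38+33+50=142
- #4+#5+#6+#7: time 11+11+3+11=36, value 38+16+33+50=137
Best: 142 marks.

142 marks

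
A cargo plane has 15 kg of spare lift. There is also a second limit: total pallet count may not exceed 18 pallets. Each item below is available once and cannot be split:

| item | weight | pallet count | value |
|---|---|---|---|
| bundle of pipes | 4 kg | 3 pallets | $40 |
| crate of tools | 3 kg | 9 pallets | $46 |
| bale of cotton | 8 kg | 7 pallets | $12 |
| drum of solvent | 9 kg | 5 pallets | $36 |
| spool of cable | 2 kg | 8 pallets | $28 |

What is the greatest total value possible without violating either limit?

$104

Feasible sets respecting both limits:
- bundle of pipes+drum of solvent+spool of cable: weight 15, pallet count 16, value 104
- bundle of pipes+crate of tools: weight 7, pallet count 12, value 86
- crate of tools+drum of solvent: weight 12, pallet count 14, value 82
Best: $104.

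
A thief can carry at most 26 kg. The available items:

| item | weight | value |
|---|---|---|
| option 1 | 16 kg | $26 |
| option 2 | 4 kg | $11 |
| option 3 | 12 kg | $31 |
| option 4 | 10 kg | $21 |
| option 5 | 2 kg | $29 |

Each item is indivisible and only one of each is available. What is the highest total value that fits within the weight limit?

$81

Check high-value combinations within 26 kg:
- option 3+option 4+option 5: weight 12+10+2=24, value 31+21+29=81
- option 2+option 3+option 5: weight 4+12+2=18, value 11+31+29=71
- option 1+option 2+option 5: weight 16+4+2=22, value 26+11+29=66
- option 2+option 3+option 4: weight 4+12+10=26, value 11+31+21=63
- option 2+option 4+option 5: weight 4+10+2=16, value 11+21+29=61
Best: $81.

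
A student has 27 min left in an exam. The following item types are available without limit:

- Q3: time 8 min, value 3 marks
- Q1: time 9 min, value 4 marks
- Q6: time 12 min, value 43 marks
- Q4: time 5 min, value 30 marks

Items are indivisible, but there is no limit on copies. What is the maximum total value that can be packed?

150 marks

Best value-per-unit is Q4 at 30/5, and filling with it alone uses time 5×5=25. No mix of the others beats 5×30 = 150.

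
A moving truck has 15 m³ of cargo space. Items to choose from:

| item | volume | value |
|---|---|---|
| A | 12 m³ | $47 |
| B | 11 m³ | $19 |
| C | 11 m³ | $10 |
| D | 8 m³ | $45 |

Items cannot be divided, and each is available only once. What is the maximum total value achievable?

Check high-value combinations within 15 m³:
- A: volume 12, value 47
- D: volume 8, value 45
- B: volume 11, value 19
Best: $47.

$47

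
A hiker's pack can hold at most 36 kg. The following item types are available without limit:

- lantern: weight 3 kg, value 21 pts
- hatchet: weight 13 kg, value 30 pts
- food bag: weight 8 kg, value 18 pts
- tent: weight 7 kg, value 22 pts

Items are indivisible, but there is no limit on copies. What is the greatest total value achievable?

Best value-per-unit is lantern at 21/3, and filling with it alone uses weight 12×3=36. No mix of the others beats 12×21 = 252.

252 pts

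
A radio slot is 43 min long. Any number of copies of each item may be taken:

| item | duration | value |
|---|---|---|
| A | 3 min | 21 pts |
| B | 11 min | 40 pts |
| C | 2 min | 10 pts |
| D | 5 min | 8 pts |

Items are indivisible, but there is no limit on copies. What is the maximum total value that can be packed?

294 pts

Best value-per-unit is A at 21/3, and filling with it alone uses duration 14×3=42. No mix of the others beats 14×21 = 294.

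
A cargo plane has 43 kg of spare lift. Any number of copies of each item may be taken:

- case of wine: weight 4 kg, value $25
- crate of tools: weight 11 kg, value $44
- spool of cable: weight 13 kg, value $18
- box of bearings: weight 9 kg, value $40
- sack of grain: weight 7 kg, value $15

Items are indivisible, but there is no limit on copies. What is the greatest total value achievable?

Best value-per-unit is case of wine at 25/4, and filling with it alone uses weight 10×4=40. No mix of the others beats 10×25 = 250.

$250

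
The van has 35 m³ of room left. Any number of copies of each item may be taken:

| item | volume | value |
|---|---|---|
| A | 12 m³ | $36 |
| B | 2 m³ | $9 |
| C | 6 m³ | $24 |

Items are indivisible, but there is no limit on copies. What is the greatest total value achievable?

$153

Best value-per-unit is B at 9/2, and filling with it alone uses volume 17×2=34. No mix of the others beats 17×9 = 153.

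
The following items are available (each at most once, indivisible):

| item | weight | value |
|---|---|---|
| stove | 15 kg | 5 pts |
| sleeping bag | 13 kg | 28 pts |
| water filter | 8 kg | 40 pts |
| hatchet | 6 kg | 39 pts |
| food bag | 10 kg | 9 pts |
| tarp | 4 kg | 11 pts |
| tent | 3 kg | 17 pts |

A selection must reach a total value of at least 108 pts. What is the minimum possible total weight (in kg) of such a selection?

30

Subsets with value ≥ 108, sorted by total weight:
- sleeping bag+water filter+hatchet+tent: weight 30, value 124
- sleeping bag+water filter+hatchet+tarp: weight 31, value 118
- water filter+hatchet+food bag+tarp+tent: weight 31, value 116
- sleeping bag+water filter+hatchet+tarp+tent: weight 34, value 135
Minimum weight: 30 kg.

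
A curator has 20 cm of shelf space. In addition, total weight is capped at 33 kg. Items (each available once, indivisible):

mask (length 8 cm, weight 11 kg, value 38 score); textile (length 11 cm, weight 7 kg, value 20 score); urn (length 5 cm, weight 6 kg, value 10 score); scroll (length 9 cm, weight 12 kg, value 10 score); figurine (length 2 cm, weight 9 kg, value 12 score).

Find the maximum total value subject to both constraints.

Feasible sets respecting both limits:
- mask+urn+figurine: length 15, weight 26, value 60
- mask+scroll+figurine: length 19, weight 32, value 60
- mask+textile: length 19, weight 18, value 58
Best: 60 score.

60 score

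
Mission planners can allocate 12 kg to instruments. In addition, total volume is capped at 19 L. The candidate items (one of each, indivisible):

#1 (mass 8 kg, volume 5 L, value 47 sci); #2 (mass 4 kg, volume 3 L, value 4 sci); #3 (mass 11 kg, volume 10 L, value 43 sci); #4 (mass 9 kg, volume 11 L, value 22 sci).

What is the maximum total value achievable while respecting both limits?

51 sci

Feasible sets respecting both limits:
- #1+#2: mass 12, volume 8, value 51
- #1: mass 8, volume 5, value 47
- #3: mass 11, volume 10, value 43
- #4: mass 9, volume 11, value 22
Best: 51 sci.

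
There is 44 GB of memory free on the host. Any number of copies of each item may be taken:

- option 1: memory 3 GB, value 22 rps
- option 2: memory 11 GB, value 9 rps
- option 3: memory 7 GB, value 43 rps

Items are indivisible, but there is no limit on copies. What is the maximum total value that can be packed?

Best value-per-unit is option 1 at 22/3, and filling with it alone uses memory 14×3=42. No mix of the others beats 14×22 = 308.

308 rps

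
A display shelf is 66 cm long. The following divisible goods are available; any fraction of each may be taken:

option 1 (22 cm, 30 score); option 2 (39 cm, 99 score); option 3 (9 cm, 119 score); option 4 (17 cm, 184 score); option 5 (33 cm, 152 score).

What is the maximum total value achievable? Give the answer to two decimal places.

472.77

Take in order of value per unit:
- option 3 (119/9 per unit): all 9 → value 119, running total 119.00
- option 4 (184/17 per unit): all 17 → value 184, running total 303.00
- option 5 (152/33 per unit): all 33 → value 152, running total 455.00
- option 2 (99/39 per unit): 7 of 39 → value 7×99/39 = 17.7692, running total 472.77
Total 472.77.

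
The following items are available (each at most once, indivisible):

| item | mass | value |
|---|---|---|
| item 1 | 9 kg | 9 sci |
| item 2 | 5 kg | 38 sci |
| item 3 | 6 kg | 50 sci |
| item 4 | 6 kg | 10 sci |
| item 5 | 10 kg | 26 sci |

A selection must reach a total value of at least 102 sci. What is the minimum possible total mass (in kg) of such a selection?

Subsets with value ≥ 102, sorted by total mass:
- item 2+item 3+item 5: mass 21, value 114
- item 1+item 2+item 3+item 4: mass 26, value 107
Minimum mass: 21 kg.

21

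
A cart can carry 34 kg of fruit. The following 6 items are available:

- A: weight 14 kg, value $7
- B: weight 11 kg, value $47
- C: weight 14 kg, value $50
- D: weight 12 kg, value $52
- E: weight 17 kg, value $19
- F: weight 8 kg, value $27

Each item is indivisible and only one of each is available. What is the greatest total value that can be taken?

$129

Check high-value combinations within 34 kg:
- C+D+F: weight 14+12+8=34, value 50+52+27=129
- B+D+F: weight 11+12+8=31, value 47+52+27=126
- B+C+F: weight 11+14+8=33, value 47+50+27=124
- C+D: weight 14+12=26, value 50+52=102
- B+D: weight 11+12=23, value 47+52=99
Best: $129.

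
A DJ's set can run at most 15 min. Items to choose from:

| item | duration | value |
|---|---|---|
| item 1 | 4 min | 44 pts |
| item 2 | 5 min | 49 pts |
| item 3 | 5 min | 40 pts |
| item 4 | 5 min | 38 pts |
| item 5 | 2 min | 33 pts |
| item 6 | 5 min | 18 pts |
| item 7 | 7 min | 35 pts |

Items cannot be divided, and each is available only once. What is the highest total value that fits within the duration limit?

Check high-value combinations within 15 min:
- item 1+item 2+item 3: duration 4+5+5=14, value 44+49+40=133
- item 1+item 2+item 4: duration 4+5+5=14, value 44+49+38=131
- item 2+item 3+item 4: duration 5+5+5=15, value 49+40+38=127
- item 1+item 2+item 5: duration 4+5+2=11, value 44+49+33=126
- item 2+item 3+item 5: duration 5+5+2=12, value 49+40+33=122
Best: 133 pts.

133 pts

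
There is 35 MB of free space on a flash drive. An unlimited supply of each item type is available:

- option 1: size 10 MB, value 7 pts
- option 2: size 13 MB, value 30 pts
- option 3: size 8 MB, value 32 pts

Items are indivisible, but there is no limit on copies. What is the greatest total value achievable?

Best value-per-unit is option 3 at 32/8, and filling with it alone uses size 4×8=32. No mix of the others beats 4×32 = 128.

128 pts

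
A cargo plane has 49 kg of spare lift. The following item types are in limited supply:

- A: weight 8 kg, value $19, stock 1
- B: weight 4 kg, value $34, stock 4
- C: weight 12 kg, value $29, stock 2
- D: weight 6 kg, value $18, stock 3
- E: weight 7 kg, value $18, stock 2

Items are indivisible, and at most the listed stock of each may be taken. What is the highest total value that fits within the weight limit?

$227

Top feasible selections:
- 1×A + 4×B + 3×D + 1×E: weight 49, value 227
- 4×B + 3×D + 2×E: weight 48, value 226
- 1×A + 4×B + 1×C + 2×D: weight 48, value 220
Best: $227.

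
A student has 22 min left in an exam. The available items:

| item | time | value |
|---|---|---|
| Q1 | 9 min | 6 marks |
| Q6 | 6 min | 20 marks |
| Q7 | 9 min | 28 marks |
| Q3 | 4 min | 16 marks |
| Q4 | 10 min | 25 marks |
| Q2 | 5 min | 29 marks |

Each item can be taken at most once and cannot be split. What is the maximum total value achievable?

77 marks

This is a 0/1 knapsack; check combinations near the capacity.
- Q6+Q7+Q2: time 6+9+5=20, value 20+28+29=77
- Q6+Q4+Q2: time 6+10+5=21, value 20+25+29=74
- Q7+Q3+Q2: time 9+4+5=18, value 28+16+29=73
Best: 77 marks.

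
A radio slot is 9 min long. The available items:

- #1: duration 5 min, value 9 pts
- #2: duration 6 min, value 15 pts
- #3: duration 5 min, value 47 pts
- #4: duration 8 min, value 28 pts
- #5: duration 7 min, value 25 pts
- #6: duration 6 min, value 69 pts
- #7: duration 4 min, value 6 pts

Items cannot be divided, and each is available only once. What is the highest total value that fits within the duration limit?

Check high-value combinations within 9 min:
- #6: duration 6, value 69
- #3+#7: duration 5+4=9, value 47+6=53
- #3: duration 5, value 47
- #4: duration 8, value 28
Best: 69 pts.

69 pts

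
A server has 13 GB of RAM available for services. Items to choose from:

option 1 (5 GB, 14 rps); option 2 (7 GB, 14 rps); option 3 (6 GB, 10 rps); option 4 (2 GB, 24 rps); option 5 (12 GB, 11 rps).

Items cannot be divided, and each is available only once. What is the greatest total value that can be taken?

Check high-value combinations within 13 GB:
- option 1+option 3+option 4: memory 5+6+2=13, value 14+10+24=48
- option 1+option 4: memory 5+2=7, value 14+24=38
- option 2+option 4: memory 7+2=9, value 14+24=38
Best: 48 rps.

48 rps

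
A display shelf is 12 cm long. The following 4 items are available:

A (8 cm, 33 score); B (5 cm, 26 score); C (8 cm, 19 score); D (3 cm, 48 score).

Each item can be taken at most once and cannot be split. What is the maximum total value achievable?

81 score

Check high-value combinations within 12 cm:
- A+D: length 8+3=11, value 33+48=81
- B+D: length 5+3=8, value 26+48=74
- C+D: length 8+3=11, value 19+48=67
- D: length 3, value 48
Best: 81 score.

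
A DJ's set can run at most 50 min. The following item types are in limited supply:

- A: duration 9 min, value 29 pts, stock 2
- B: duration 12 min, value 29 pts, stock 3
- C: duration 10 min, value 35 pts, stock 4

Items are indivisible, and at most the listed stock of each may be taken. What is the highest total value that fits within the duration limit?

Top feasible selections:
- 1×A + 4×C: duration 49, value 169
- 2×A + 3×C: duration 48, value 163
Best: 169 pts.

169 pts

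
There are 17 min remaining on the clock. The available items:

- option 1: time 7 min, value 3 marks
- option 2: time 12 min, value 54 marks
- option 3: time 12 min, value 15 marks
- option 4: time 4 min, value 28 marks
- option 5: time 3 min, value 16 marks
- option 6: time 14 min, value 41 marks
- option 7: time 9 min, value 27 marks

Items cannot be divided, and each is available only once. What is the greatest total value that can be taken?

Check high-value combinations within 17 min:
- option 2+option 4: time 12+4=16, value 54+28=82
- option 4+option 5+option 7: time 4+3+9=16, value 28+16+27=71
- option 2+option 5: time 12+3=15, value 54+16=70
Best: 82 marks.

82 marks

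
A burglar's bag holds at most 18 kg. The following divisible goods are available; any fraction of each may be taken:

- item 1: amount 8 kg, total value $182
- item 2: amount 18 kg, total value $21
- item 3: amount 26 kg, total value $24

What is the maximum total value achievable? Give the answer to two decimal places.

Take in order of value per unit:
- item 1 (182/8 per unit): all 8 → value 182, running total 182.00
- item 2 (21/18 per unit): 10 of 18 → value 10×21/18 = 11.6667, running total 193.67
Total 193.67.

193.67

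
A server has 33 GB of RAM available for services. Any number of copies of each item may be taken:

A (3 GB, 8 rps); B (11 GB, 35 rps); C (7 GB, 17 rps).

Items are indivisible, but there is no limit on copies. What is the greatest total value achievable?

105 rps

Best value-per-unit is B at 35/11, and filling with it alone uses memory 3×11=33. No mix of the others beats 3×35 = 105.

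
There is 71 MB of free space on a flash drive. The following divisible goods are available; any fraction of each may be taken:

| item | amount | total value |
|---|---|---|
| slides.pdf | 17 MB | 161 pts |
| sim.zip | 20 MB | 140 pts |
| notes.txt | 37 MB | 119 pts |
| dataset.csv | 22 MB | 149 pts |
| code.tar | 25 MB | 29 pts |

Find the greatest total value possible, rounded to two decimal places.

488.59

Take in order of value per unit:
- slides.pdf (161/17 per unit): all 17 → value 161, running total 161.00
- sim.zip (140/20 per unit): all 20 → value 140, running total 301.00
- dataset.csv (149/22 per unit): all 22 → value 149, running total 450.00
- notes.txt (119/37 per unit): 12 of 37 → value 12×119/37 = 38.5946, running total 488.59
Total 488.59.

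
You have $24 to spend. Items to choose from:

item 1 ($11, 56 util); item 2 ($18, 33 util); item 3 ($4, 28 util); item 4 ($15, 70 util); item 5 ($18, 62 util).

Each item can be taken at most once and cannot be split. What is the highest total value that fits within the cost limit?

Check high-value combinations within $24:
- item 3+item 4: cost 4+15=19, value 28+70=98
- item 3+item 5: cost 4+18=22, value 28+62=90
- item 1+item 3: cost 11+4=15, value 56+28=84
- item 4: cost 15, value 70
- item 5: cost 18, value 62
Best: 98 util.

98 util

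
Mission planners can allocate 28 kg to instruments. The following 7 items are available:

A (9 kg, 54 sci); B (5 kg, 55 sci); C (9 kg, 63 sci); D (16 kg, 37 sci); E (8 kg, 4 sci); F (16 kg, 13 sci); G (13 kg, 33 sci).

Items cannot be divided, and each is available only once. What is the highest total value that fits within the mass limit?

172 sci

Check high-value combinations within 28 kg:
- A+B+C: mass 9+5+9=23, value 54+55+63=172
- B+C+G: mass 5+9+13=27, value 55+63+33=151
- A+B+G: mass 9+5+13=27, value 54+55+33=142
Best: 172 sci.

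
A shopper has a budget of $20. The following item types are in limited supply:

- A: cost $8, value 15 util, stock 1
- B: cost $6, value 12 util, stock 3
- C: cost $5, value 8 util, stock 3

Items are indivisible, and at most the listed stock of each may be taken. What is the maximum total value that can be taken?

Best selections within cost 20 and stock limits:
- 1×A + 2×B: cost 20, value 39
- 3×B: cost 18, value 36
Best: 39 util.

39 util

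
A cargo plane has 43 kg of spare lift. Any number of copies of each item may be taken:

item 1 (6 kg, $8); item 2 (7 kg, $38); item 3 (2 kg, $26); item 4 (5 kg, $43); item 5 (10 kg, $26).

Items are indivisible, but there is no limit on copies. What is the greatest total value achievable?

$546

Best value-per-unit is item 3 at 26/2, and filling with it alone uses weight 21×2=42. No mix of the others beats 21×26 = 546.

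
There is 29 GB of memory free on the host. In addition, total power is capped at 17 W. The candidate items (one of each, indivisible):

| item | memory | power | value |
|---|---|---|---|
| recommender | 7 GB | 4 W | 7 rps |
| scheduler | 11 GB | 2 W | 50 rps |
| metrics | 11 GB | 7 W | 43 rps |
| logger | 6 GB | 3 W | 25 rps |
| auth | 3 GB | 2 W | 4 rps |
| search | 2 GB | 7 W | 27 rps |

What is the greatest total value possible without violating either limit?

Feasible sets respecting both limits:
- scheduler+metrics+search: memory 24, power 16, value 120
- scheduler+metrics+logger: memory 28, power 12, value 118
- recommender+scheduler+logger+search: memory 26, power 16, value 109
- scheduler+logger+auth+search: memory 22, power 14, value 106
Best: 120 rps.

120 rps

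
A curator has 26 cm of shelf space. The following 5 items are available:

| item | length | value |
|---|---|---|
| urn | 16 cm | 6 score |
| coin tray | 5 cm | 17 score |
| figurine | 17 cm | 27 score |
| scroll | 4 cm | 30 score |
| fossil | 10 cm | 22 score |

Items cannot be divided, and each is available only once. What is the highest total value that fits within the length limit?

74 score

Check high-value combinations within 26 cm:
- coin tray+figurine+scroll: length 5+17+4=26, value 17+27+30=74
- coin tray+scroll+fossil: length 5+4+10=19, value 17+30+22=69
- figurine+scroll: length 17+4=21, value 27+30=57
- urn+coin tray+scroll: length 16+5+4=25, value 6+17+30=53
Best: 74 score.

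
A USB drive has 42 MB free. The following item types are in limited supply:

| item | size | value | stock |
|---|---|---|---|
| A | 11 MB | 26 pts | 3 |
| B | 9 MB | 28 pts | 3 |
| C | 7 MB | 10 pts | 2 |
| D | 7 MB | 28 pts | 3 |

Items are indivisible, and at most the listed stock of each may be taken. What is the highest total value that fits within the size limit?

140 pts

Best selections within size 42 and stock limits:
- 2×B + 3×D: size 39, value 140
- 3×B + 2×D: size 41, value 140
Best: 140 pts.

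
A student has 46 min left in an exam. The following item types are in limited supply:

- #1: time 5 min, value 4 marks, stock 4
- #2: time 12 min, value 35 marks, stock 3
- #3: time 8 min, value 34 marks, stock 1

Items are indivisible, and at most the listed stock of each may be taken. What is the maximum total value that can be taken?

139 marks

Best selections within time 46 and stock limits:
- 3×#2 + 1×#3: time 44, value 139
- 2×#1 + 3×#2: time 46, value 113
Best: 139 marks.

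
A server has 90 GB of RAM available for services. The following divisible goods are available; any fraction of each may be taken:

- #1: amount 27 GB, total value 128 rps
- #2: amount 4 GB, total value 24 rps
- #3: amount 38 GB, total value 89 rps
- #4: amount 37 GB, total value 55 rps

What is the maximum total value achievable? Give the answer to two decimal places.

Take in order of value per unit:
- #2 (24/4 per unit): all 4 → value 24, running total 24.00
- #1 (128/27 per unit): all 27 → value 128, running total 152.00
- #3 (89/38 per unit): all 38 → value 89, running total 241.00
- #4 (55/37 per unit): 21 of 37 → value 21×55/37 = 31.2162, running total 272.22
Total 272.22.

272.22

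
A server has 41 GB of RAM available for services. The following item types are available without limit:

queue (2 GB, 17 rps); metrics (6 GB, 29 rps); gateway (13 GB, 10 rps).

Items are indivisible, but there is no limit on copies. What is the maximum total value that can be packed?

Best value-per-unit is queue at 17/2, and filling with it alone uses memory 20×2=40. No mix of the others beats 20×17 = 340.

340 rps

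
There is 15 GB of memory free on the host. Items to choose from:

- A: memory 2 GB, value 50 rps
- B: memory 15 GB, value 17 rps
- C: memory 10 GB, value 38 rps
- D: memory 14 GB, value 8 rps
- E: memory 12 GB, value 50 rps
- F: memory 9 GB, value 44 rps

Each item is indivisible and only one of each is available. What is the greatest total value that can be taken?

Check high-value combinations within 15 GB:
- A+E: memory 2+12=14, value 50+50=100
- A+F: memory 2+9=11, value 50+44=94
- A+C: memory 2+10=12, value 50+38=88
- A: memory 2, value 50
Best: 100 rps.

100 rps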